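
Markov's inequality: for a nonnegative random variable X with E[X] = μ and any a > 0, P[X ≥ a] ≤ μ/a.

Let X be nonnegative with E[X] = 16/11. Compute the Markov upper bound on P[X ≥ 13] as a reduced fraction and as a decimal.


μ = E[X] = 16/11, a = 13.
Markov: P[X ≥ 13] ≤ μ/a = (16/11)/13 = 16/143.
Numerically: ≈ 0.112.
(Since a = 13 > μ = 1.455, the bound 16/143 is < 1 and informative.)

P[X ≥ 13] ≤ 16/143 ≈ 0.112.


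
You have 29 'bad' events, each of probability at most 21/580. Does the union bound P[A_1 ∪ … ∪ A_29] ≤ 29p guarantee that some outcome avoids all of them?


Union bound: P[∪_{i=1}^{29} A_i] ≤ Σ_i P[A_i] ≤ 29·p = 29·(21/580) = 21/20.
Numerically: 21/20 ≈ 1.050000.
Is 21/20 < 1? NO.
Since the bound 21/20 is ≥ 1, the union bound is uninformative here; it does NOT by itself certify existence.

29·p = 21/20 ≈ 1.050000; existence NOT certified by the union bound.


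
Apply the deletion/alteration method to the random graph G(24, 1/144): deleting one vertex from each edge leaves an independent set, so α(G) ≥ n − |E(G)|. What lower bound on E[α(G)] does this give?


E[|E(G)|] = C(24, 2)·p = 276 · (1/144) = 23/12.
E[α(G)] ≥ n − E[|E(G)|] = 24 − 23/12 = 265/12.
Numerically: ≈ 22.083333.
(This is only a lower bound; the true E[α(G)] may be larger.)

E[α(G)] ≥ 265/12 ≈ 22.083333.


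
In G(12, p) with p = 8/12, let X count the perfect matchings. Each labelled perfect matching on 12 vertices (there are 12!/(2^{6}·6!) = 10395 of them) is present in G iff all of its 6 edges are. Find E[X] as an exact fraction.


K_12 has 12!/(2^{6}·6!) = 10395 labelled perfect matchings.
For each such perfect matching H, let X_H = 1 if all 6 edges of H are present in G. Then P[X_H = 1] = p^{6} = (2/3)^{6} = 64/729.
By linearity: E[X] = Σ_H E[X_H] = 10395 · p^{6} = 10395 · 64/729 = 24640/27.
Numerically: E[X] ≈ 912.593.

E[X] = 10395 · (2/3)^{6} = 24640/27 ≈ 912.593.


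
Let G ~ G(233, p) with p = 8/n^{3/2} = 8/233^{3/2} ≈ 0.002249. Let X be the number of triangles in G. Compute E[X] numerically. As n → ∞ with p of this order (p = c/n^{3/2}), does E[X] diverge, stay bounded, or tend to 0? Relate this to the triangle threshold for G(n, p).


Number of potential triangles: C(233, 3) = 2081156.
Each occurs with probability p³ ≈ (0.002249)³ ≈ 1.138068e-08.
By linearity: E[X] = C(233, 3)·p³ ≈ 2081156 · 1.138068e-08 ≈ 0.0237.
Since α = 3/2 > 1, p = c/n^{3/2} = o(1/n) is below the triangle threshold p ~ 1/n. Asymptotically E[X] ~ (c³/6)·n^{3(1−α)} = (8³/6)·n^{-1.5} → 0, so by Markov's inequality G has no triangles w.h.p.

E[X] ≈ 0.0237; in regime p = Θ(1/n^{3/2}) E[X] tends to 0 (below the triangle threshold p ~ 1/n).


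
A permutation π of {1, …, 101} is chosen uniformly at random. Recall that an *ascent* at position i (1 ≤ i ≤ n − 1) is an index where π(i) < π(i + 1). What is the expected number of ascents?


Write X = Σ X_I over i = 1, …, 100, with X_I the indicator of one ascent.
There are 100 indicators.
For each fixed i, the pair (π(i), π(i+1)) is a uniformly random ordered pair of distinct values from {1, …, 101}; by symmetry P[π(i) < π(i+1)] = 1/2.
By linearity: E[X] = 100 · (1/2) = (101 − 1) · (1/2) = 50 ≈ 50.000000.

E[X] = 50 = 50.000000.


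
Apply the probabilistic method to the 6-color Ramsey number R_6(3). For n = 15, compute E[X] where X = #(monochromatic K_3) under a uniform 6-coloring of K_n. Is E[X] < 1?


E[X] = C(15, 3) · 6^{1 − 3} = 455 · 6^{−2} = 455/36.
As a reduced fraction: E[X] = 455/36 ≈ 12.639.
Is E[X] < 1? NO.
Since E[X] ≥ 1, the first-moment bound is inconclusive at n = 15; it does NOT by itself certify R_6(3) > 15.

E[X] = 455/36 ≈ 12.639; E[X] ≥ 1; first-moment method inconclusive here.


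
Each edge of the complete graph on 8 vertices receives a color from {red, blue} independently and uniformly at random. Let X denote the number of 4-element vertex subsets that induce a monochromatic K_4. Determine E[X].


Let X = Σ_S X_S over the C(8, 4) = 70 subsets S of size 4, where X_S = 1 if the K_4 on S is monochromatic.
For a fixed S, the K_4 on S has C(4, 2) = 6 edges. P[all 6 edges red] = (1/2)^6, and likewise for blue, so P[monochromatic] = 2·(1/2)^6 = 2^{1 − 6} = 1/32.
By linearity of expectation: E[X] = C(8, 4) · 2^{1 − 6} = 70 · 1/32 = 35/16.
Numerically: E[X] ≈ 2.188.

E[X] = C(8,4)·2^(1−C(4,2)) = 35/16 ≈ 2.188.


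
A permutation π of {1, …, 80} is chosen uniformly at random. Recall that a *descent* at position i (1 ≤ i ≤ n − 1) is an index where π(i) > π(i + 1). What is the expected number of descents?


Write X = Σ X_I over i = 1, …, 79, with X_I the indicator of one descent.
There are 79 indicators.
For each fixed i, the pair (π(i), π(i+1)) is a uniformly random ordered pair of distinct values from {1, …, 80}; by symmetry P[π(i) > π(i+1)] = 1/2.
By linearity: E[X] = 79 · (1/2) = (80 − 1) · (1/2) = 79/2 ≈ 39.500.

E[X] = 79/2 = 39.500.


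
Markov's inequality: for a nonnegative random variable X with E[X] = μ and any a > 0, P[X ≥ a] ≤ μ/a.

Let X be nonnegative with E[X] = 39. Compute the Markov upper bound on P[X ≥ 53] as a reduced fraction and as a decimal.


μ = E[X] = 39, a = 53.
Markov: P[X ≥ 53] ≤ μ/a = (39)/53 = 39/53.
Numerically: ≈ 0.735849.
(Since a = 53 > μ = 39.000000, the bound 39/53 is < 1 and informative.)

P[X ≥ 53] ≤ 39/53 ≈ 0.735849.


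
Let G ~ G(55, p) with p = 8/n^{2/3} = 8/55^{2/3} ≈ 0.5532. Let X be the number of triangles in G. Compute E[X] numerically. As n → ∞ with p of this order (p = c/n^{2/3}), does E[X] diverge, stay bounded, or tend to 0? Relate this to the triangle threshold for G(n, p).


Number of potential triangles: C(55, 3) = 26235.
Each occurs with probability p³ ≈ (0.5532)³ ≈ 1.692562e-01.
By linearity: E[X] = C(55, 3)·p³ ≈ 26235 · 1.692562e-01 ≈ 4440.4364.
Since α = 2/3 < 1, p = c/n^{2/3} ≫ 1/n is above the triangle threshold p ~ 1/n. Asymptotically E[X] ~ (c³/6)·n^{3(1−α)} = (8³/6)·n^{1} → ∞; triangles are abundant w.h.p.

E[X] ≈ 4440.4364; in regime p = Θ(1/n^{2/3}) E[X] diverges (above the triangle threshold p ~ 1/n).


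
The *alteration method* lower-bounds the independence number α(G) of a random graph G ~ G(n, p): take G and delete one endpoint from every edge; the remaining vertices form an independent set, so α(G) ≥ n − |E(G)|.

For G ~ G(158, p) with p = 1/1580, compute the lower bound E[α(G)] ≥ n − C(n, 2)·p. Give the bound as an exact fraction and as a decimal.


E[|E(G)|] = C(158, 2)·p = 12403 · (1/1580) = 157/20.
E[α(G)] ≥ n − E[|E(G)|] = 158 − 157/20 = 3003/20.
Numerically: ≈ 150.1500.
(This is only a lower bound; the true E[α(G)] may be larger.)

E[α(G)] ≥ 3003/20 ≈ 150.1500.


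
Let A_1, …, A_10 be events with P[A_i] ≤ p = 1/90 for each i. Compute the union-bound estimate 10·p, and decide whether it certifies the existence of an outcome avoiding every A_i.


Union bound: P[∪_{i=1}^{10} A_i] ≤ Σ_i P[A_i] ≤ 10·p = 10·(1/90) = 1/9.
Numerically: 1/9 ≈ 0.111111.
Is 1/9 < 1? YES.
Since P[∪ A_i] ≤ 1/9 < 1, the complement has P[∩ A_i^c] ≥ 1 − 1/9 = 8/9 > 0, so some outcome avoids every A_i.

10·p = 1/9 ≈ 0.111111; existence CERTIFIED by the union bound.


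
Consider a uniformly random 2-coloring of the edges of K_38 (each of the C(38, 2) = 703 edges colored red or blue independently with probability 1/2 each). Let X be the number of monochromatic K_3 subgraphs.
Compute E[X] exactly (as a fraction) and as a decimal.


Let X = Σ_S X_S over the C(38, 3) = 8436 subsets S of size 3, where X_S = 1 if the K_3 on S is monochromatic.
For a fixed S, the K_3 on S has C(3, 2) = 3 edges. P[all 3 edges red] = (1/2)^3, and likewise for blue, so P[monochromatic] = 2·(1/2)^3 = 2^{1 − 3} = 1/4.
Summing: E[X] = C(38, 3) · 2^{1 − 3} = 8436 · 1/4 = 2109.
Numerically: E[X] ≈ 2109.00000.

E[X] = C(38,3)·2^(1−C(3,2)) = 2109 ≈ 2109.00000.


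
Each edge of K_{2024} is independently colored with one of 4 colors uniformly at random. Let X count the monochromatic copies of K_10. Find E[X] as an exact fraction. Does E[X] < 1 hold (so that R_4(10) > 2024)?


E[X] = C(2024, 10) · 4^{1 − 45} = 310936101848269937576192656 · 4^{−44} = 310936101848269937576192656/309485009821345068724781056.
As a reduced fraction: E[X] = 19433506365516871098512041/19342813113834066795298816 ≈ 1.004689.
Is E[X] < 1? NO.
Since E[X] ≥ 1, the first-moment bound is inconclusive at n = 2024; it does NOT by itself certify R_4(10) > 2024.

E[X] = 19433506365516871098512041/19342813113834066795298816 ≈ 1.004689; E[X] ≥ 1; first-moment method inconclusive here.


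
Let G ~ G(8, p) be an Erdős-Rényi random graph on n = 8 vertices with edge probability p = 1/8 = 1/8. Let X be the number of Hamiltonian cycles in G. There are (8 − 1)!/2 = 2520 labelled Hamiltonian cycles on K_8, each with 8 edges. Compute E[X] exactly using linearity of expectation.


K_8 has (8 − 1)!/2 = 2520 labelled Hamiltonian cycles.
For each such Hamiltonian cycle H, let X_H = 1 if all 8 edges of H are present in G. Then P[X_H = 1] = p^{8} = (1/8)^{8} = 1/16777216.
Summing the indicators: E[X] = Σ_H E[X_H] = 2520 · p^{8} = 2520 · 1/16777216 = 315/2097152.
Numerically: E[X] ≈ 0.000150204.

E[X] = 2520 · (1/8)^{8} = 315/2097152 ≈ 0.000150204.


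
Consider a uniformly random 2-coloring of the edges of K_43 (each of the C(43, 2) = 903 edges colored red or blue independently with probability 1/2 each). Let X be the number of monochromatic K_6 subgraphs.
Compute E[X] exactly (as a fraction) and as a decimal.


Let X = Σ_S X_S over the C(43, 6) = 6096454 subsets S of size 6, where X_S = 1 if the K_6 on S is monochromatic.
For a fixed S, the K_6 on S has C(6, 2) = 15 edges. P[all 15 edges red] = (1/2)^15, and likewise for blue, so P[monochromatic] = 2·(1/2)^15 = 2^{1 − 15} = 1/16384.
By linearity of expectation: E[X] = C(43, 6) · 2^{1 − 15} = 6096454 · 1/16384 = 3048227/8192.
Numerically: E[X] ≈ 372.0980.

E[X] = C(43,6)·2^(1−C(6,2)) = 3048227/8192 ≈ 372.0980.


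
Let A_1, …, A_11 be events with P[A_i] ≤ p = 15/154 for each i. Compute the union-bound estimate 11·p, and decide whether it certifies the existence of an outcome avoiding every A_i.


Union bound: P[∪_{i=1}^{11} A_i] ≤ Σ_i P[A_i] ≤ 11·p = 11·(15/154) = 15/14.
Numerically: 15/14 ≈ 1.0714.
Is 15/14 < 1? NO.
Since the bound 15/14 is ≥ 1, the union bound is uninformative here; it does NOT by itself certify existence.

11·p = 15/14 ≈ 1.0714; existence NOT certified by the union bound.


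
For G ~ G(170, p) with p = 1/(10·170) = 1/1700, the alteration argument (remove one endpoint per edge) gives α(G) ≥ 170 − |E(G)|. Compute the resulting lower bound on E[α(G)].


E[|E(G)|] = C(170, 2)·p = 14365 · (1/1700) = 169/20.
E[α(G)] ≥ n − E[|E(G)|] = 170 − 169/20 = 3231/20.
Numerically: ≈ 161.5500.
(This is only a lower bound; the true E[α(G)] may be larger.)

E[α(G)] ≥ 3231/20 ≈ 161.5500.


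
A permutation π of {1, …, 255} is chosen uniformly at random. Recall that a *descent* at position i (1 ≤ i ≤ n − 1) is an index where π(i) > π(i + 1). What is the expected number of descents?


Write X = Σ X_I over i = 1, …, 254, with X_I the indicator of one descent.
There are 254 indicators.
For each fixed i, the pair (π(i), π(i+1)) is a uniformly random ordered pair of distinct values from {1, …, 255}; by symmetry P[π(i) > π(i+1)] = 1/2.
By linearity: E[X] = 254 · (1/2) = (255 − 1) · (1/2) = 127 ≈ 127.000.

E[X] = 127 = 127.000.


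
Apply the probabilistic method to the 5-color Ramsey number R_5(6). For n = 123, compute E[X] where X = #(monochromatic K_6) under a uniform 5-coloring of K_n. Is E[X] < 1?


E[X] = C(123, 6) · 5^{1 − 15} = 4249404082 · 5^{−14} = 4249404082/6103515625.
As a reduced fraction: E[X] = 4249404082/6103515625 ≈ 0.6962.
Is E[X] < 1? YES.
Since E[X] < 1, there exists a 5-coloring of K_{123} with no monochromatic K_6; hence R_5(6) > 123.

E[X] = 4249404082/6103515625 ≈ 0.6962; E[X] < 1, so R_5(6) > 123.


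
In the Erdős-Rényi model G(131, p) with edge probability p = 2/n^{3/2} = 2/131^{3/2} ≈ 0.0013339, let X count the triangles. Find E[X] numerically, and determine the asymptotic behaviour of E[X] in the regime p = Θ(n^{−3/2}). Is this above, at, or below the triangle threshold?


Number of potential triangles: C(131, 3) = 366145.
Each occurs with probability p³ ≈ (0.0013339)³ ≈ 2.37339026e-09.
By linearity: E[X] = C(131, 3)·p³ ≈ 366145 · 2.37339026e-09 ≈ 0.000869.
Since α = 3/2 > 1, p = c/n^{3/2} = o(1/n) is below the triangle threshold p ~ 1/n. Asymptotically E[X] ~ (c³/6)·n^{3(1−α)} = (2³/6)·n^{-1.5} → 0, so by Markov's inequality G has no triangles w.h.p.

E[X] ≈ 0.000869; in regime p = Θ(1/n^{3/2}) E[X] tends to 0 (below the triangle threshold p ~ 1/n).


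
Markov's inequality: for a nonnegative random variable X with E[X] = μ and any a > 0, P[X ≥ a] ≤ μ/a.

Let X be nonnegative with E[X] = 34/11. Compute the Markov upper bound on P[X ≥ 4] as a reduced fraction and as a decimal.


μ = E[X] = 34/11, a = 4.
Markov: P[X ≥ 4] ≤ μ/a = (34/11)/4 = 17/22.
Numerically: ≈ 0.773.
(Since a = 4 > μ = 3.091, the bound 17/22 is < 1 and informative.)

P[X ≥ 4] ≤ 17/22 ≈ 0.773.


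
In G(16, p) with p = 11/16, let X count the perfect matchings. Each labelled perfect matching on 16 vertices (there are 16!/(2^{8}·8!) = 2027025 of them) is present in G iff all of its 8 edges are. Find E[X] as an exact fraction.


K_16 has 16!/(2^{8}·8!) = 2027025 labelled perfect matchings.
For each such perfect matching H, let X_H = 1 if all 8 edges of H are present in G. Then P[X_H = 1] = p^{8} = (11/16)^{8} = 214358881/4294967296.
Summing the indicators: E[X] = Σ_H E[X_H] = 2027025 · p^{8} = 2027025 · 214358881/4294967296 = 434510810759025/4294967296.
Numerically: E[X] ≈ 1.01e+05.

E[X] = 2027025 · (11/16)^{8} = 434510810759025/4294967296 ≈ 1.01e+05.


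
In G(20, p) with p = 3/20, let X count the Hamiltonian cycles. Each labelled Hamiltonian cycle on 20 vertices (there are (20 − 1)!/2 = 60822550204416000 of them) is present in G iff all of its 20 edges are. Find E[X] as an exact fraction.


K_20 has (20 − 1)!/2 = 60822550204416000 labelled Hamiltonian cycles.
For each such Hamiltonian cycle H, let X_H = 1 if all 20 edges of H are present in G. Then P[X_H = 1] = p^{20} = (3/20)^{20} = 3486784401/104857600000000000000000000.
By linearity: E[X] = Σ_H E[X_H] = 60822550204416000 · p^{20} = 60822550204416000 · 3486784401/104857600000000000000000000 = 51776152168407487821/25600000000000000000.
Numerically: E[X] ≈ 2.0225.

E[X] = 60822550204416000 · (3/20)^{20} = 51776152168407487821/25600000000000000000 ≈ 2.0225.


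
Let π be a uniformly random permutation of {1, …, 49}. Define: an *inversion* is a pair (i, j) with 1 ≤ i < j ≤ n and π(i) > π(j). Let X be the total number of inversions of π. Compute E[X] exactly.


Write X = Σ X_I over the C(49, 2) = 1176 pairs i < j, with X_I the indicator of one inversion.
There are 1176 indicators.
For each fixed pair i < j, the values π(i) and π(j) are two distinct elements of {1, …, 49} in uniformly random order; by symmetry P[π(i) > π(j)] = 1/2.
By linearity: E[X] = 1176 · (1/2) = C(49, 2) · (1/2) = 1176/2 = 588 ≈ 588.000.

E[X] = 588 = 588.000.


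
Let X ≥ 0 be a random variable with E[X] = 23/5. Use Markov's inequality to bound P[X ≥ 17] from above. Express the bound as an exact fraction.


μ = E[X] = 23/5, a = 17.
Markov: P[X ≥ 17] ≤ μ/a = (23/5)/17 = 23/85.
Numerically: ≈ 0.2706.
(Since a = 17 > μ = 4.6000, the bound 23/85 is < 1 and informative.)

P[X ≥ 17] ≤ 23/85 ≈ 0.2706.


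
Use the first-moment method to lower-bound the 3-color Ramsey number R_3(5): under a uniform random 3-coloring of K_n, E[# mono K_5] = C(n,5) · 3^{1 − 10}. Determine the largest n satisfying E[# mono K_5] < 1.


We need C(n, 5) · 3^{1 − 10} < 1, i.e. C(n, 5) < 3^{10 − 1} = 19683.
Check values of n near the boundary:
  n = 18: C(18, 5) = 8568; 8568 < 19683? YES
  n = 19: C(19, 5) = 11628; 11628 < 19683? YES
  n = 20: C(20, 5) = 15504; 15504 < 19683? YES
  n = 21: C(21, 5) = 20349; 20349 < 19683? NO
The largest n with C(n, 5) < 19683 is n = 20 (where E[X] = 5168/6561 ≈ 0.788). Hence R_3(5) > 20, i.e. R_3(5) ≥ 21.

Largest n = 20; hence R_3(5) > 20.


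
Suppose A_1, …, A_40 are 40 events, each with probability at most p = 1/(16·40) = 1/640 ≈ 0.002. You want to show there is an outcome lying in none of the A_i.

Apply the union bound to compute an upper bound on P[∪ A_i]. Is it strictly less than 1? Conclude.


Union bound: P[∪_{i=1}^{40} A_i] ≤ Σ_i P[A_i] ≤ 40·p = 40·(1/640) = 1/16.
Numerically: 1/16 ≈ 0.062.
Is 1/16 < 1? YES.
Since P[∪ A_i] ≤ 1/16 < 1, the complement has P[∩ A_i^c] ≥ 1 − 1/16 = 15/16 > 0, so some outcome avoids every A_i.

40·p = 1/16 ≈ 0.062; existence CERTIFIED by the union bound.


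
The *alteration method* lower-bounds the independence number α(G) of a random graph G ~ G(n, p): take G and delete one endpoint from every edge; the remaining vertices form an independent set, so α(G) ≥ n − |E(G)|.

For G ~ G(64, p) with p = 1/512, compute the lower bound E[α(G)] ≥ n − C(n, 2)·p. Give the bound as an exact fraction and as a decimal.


E[|E(G)|] = C(64, 2)·p = 2016 · (1/512) = 63/16.
E[α(G)] ≥ n − E[|E(G)|] = 64 − 63/16 = 961/16.
Numerically: ≈ 60.06250.
(This is only a lower bound; the true E[α(G)] may be larger.)

E[α(G)] ≥ 961/16 ≈ 60.06250.


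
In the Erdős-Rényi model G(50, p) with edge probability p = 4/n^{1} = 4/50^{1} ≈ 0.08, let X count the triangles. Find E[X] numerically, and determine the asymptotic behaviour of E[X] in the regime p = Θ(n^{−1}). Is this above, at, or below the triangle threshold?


Number of potential triangles: C(50, 3) = 19600.
Each occurs with probability p³ ≈ (0.08)³ ≈ 5.120000e-04.
By linearity: E[X] = C(50, 3)·p³ ≈ 19600 · 5.120000e-04 ≈ 10.0352.
Here α = 1, so p = 4/n is exactly at the triangle threshold p ~ 1/n. Asymptotically E[X] → c³/6 = 4³/6 = 32/3 ≈ 10.6667, a bounded constant. In this regime the triangle count is asymptotically Poisson(c³/6).

E[X] ≈ 10.0352; in regime p = Θ(1/n^{1}) E[X] stays bounded (at the triangle threshold p ~ 1/n).


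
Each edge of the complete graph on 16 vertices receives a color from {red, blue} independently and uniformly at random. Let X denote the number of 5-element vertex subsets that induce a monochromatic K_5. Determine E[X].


Let X = Σ_S X_S over the C(16, 5) = 4368 subsets S of size 5, where X_S = 1 if the K_5 on S is monochromatic.
For a fixed S, the K_5 on S has C(5, 2) = 10 edges. P[all 10 edges red] = (1/2)^10, and likewise for blue, so P[monochromatic] = 2·(1/2)^10 = 2^{1 − 10} = 1/512.
Summing: E[X] = C(16, 5) · 2^{1 − 10} = 4368 · 1/512 = 273/32.
Numerically: E[X] ≈ 8.531.

E[X] = C(16,5)·2^(1−C(5,2)) = 273/32 ≈ 8.531.


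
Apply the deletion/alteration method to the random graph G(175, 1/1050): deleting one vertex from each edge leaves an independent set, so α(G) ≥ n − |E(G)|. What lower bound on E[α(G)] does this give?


E[|E(G)|] = C(175, 2)·p = 15225 · (1/1050) = 29/2.
E[α(G)] ≥ n − E[|E(G)|] = 175 − 29/2 = 321/2.
Numerically: ≈ 160.500000.
(This is only a lower bound; the true E[α(G)] may be larger.)

E[α(G)] ≥ 321/2 ≈ 160.500000.


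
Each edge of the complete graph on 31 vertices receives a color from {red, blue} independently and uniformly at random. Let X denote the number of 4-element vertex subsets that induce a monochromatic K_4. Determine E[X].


Let X = Σ_S X_S over the C(31, 4) = 31465 subsets S of size 4, where X_S = 1 if the K_4 on S is monochromatic.
For a fixed S, the K_4 on S has C(4, 2) = 6 edges. P[all 6 edges red] = (1/2)^6, and likewise for blue, so P[monochromatic] = 2·(1/2)^6 = 2^{1 − 6} = 1/32.
By linearity of expectation: E[X] = C(31, 4) · 2^{1 − 6} = 31465 · 1/32 = 31465/32.
Numerically: E[X] ≈ 983.2812.

E[X] = C(31,4)·2^(1−C(4,2)) = 31465/32 ≈ 983.2812.


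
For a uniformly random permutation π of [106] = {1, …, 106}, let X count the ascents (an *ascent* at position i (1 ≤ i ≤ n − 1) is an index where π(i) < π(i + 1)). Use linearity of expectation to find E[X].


Write X = Σ X_I over i = 1, …, 105, with X_I the indicator of one ascent.
There are 105 indicators.
For each fixed i, the pair (π(i), π(i+1)) is a uniformly random ordered pair of distinct values from {1, …, 106}; by symmetry P[π(i) < π(i+1)] = 1/2.
By linearity: E[X] = 105 · (1/2) = (106 − 1) · (1/2) = 105/2 ≈ 52.50000.

E[X] = 105/2 = 52.50000.


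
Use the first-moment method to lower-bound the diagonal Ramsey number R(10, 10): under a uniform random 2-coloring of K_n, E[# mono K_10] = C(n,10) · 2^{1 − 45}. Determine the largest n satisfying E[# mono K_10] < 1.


We need C(n, 10) · 2^{1 − 45} < 1, i.e. C(n, 10) < 2^{45 − 1} = 17592186044416.
Check values of n near the boundary:
  n = 96: C(96, 10) = 11279926456656; 11279926456656 < 17592186044416? YES
  n = 97: C(97, 10) = 12576469727536; 12576469727536 < 17592186044416? YES
  n = 98: C(98, 10) = 14005614014756; 14005614014756 < 17592186044416? YES
  n = 99: C(99, 10) = 15579278510796; 15579278510796 < 17592186044416? YES
  n = 100: C(100, 10) = 17310309456440; 17310309456440 < 17592186044416? YES
  n = 101: C(101, 10) = 19212541264840; 19212541264840 < 17592186044416? NO
  n = 102: C(102, 10) = 21300860967540; 21300860967540 < 17592186044416? NO
  n = 103: C(103, 10) = 23591276125340; 23591276125340 < 17592186044416? NO
The largest n with C(n, 10) < 17592186044416 is n = 100 (where E[X] = 2163788682055/2199023255552 ≈ 0.9840). Hence R(10, 10) > 100, i.e. R(10, 10) ≥ 101.

Largest n = 100; hence R(10, 10) > 100.


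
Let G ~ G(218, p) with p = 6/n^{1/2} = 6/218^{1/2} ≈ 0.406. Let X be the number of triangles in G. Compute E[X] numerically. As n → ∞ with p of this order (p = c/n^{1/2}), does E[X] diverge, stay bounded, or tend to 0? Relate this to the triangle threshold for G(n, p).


Number of potential triangles: C(218, 3) = 1703016.
Each occurs with probability p³ ≈ (0.406)³ ≈ 6.71072e-02.
By linearity: E[X] = C(218, 3)·p³ ≈ 1703016 · 6.71072e-02 ≈ 114284.607.
Since α = 1/2 < 1, p = c/n^{1/2} ≫ 1/n is above the triangle threshold p ~ 1/n. Asymptotically E[X] ~ (c³/6)·n^{3(1−α)} = (6³/6)·n^{1.5} → ∞; triangles are abundant w.h.p.

E[X] ≈ 114284.607; in regime p = Θ(1/n^{1/2}) E[X] diverges (above the triangle threshold p ~ 1/n).


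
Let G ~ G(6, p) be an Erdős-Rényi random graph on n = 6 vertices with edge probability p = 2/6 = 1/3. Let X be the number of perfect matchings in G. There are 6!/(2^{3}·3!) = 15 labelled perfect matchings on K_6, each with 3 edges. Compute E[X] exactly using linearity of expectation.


K_6 has 6!/(2^{3}·3!) = 15 labelled perfect matchings.
For each such perfect matching H, let X_H = 1 if all 3 edges of H are present in G. Then P[X_H = 1] = p^{3} = (1/3)^{3} = 1/27.
Summing the indicators: E[X] = Σ_H E[X_H] = 15 · p^{3} = 15 · 1/27 = 5/9.
Numerically: E[X] ≈ 0.556.

E[X] = 15 · (1/3)^{3} = 5/9 ≈ 0.556.


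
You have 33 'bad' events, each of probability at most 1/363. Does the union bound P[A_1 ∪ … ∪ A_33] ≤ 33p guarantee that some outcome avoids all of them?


Union bound: P[∪_{i=1}^{33} A_i] ≤ Σ_i P[A_i] ≤ 33·p = 33·(1/363) = 1/11.
Numerically: 1/11 ≈ 0.09091.
Is 1/11 < 1? YES.
Since P[∪ A_i] ≤ 1/11 < 1, the complement has P[∩ A_i^c] ≥ 1 − 1/11 = 10/11 > 0, so some outcome avoids every A_i.

33·p = 1/11 ≈ 0.09091; existence CERTIFIED by the union bound.


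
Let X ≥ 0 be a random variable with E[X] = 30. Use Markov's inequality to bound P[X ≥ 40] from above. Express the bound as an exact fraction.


μ = E[X] = 30, a = 40.
Markov: P[X ≥ 40] ≤ μ/a = (30)/40 = 3/4.
Numerically: ≈ 0.750000.
(Since a = 40 > μ = 30.000000, the bound 3/4 is < 1 and informative.)

P[X ≥ 40] ≤ 3/4 ≈ 0.750000.


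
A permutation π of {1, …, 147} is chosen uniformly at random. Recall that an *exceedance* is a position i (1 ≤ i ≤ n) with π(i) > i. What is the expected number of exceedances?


Write X = Σ_{i=1}^{147} X_i, where X_i = 1_{π(i) > i}.
For each fixed i, π(i) is uniform over {1, …, 147} (marginal of a uniform permutation), so P[π(i) > i] = (n − i)/n. Summing: Σ_{i=1}^{147} (n − i)/n = (0 + 1 + … + 146)/147 = 147(147 − 1)/(2·147) = (147 − 1)/2.
Hence E[X] = Σ_{i=1}^{147} (147 − i)/147 = 73 ≈ 73.0000.

E[X] = 73 = 73.0000.


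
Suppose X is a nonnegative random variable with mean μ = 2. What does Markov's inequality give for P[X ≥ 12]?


μ = E[X] = 2, a = 12.
Markov: P[X ≥ 12] ≤ μ/a = (2)/12 = 1/6.
Numerically: ≈ 0.1667.
(Since a = 12 > μ = 2.0000, the bound 1/6 is < 1 and informative.)

P[X ≥ 12] ≤ 1/6 ≈ 0.1667.


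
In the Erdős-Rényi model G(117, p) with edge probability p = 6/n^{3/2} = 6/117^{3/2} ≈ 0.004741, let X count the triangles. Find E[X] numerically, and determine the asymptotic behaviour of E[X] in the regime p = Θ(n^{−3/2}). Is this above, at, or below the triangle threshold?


Number of potential triangles: C(117, 3) = 260130.
Each occurs with probability p³ ≈ (0.004741)³ ≈ 1.0656568e-07.
By linearity: E[X] = C(117, 3)·p³ ≈ 260130 · 1.0656568e-07 ≈ 0.02772.
Since α = 3/2 > 1, p = c/n^{3/2} = o(1/n) is below the triangle threshold p ~ 1/n. Asymptotically E[X] ~ (c³/6)·n^{3(1−α)} = (6³/6)·n^{-1.5} → 0, so by Markov's inequality G has no triangles w.h.p.

E[X] ≈ 0.02772; in regime p = Θ(1/n^{3/2}) E[X] tends to 0 (below the triangle threshold p ~ 1/n).


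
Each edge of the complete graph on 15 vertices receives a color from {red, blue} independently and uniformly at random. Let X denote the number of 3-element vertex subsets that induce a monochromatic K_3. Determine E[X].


Let X = Σ_S X_S over the C(15, 3) = 455 subsets S of size 3, where X_S = 1 if the K_3 on S is monochromatic.
For a fixed S, the K_3 on S has C(3, 2) = 3 edges. P[all 3 edges red] = (1/2)^3, and likewise for blue, so P[monochromatic] = 2·(1/2)^3 = 2^{1 − 3} = 1/4.
Summing: E[X] = C(15, 3) · 2^{1 − 3} = 455 · 1/4 = 455/4.
Numerically: E[X] ≈ 113.7500.

E[X] = C(15,3)·2^(1−C(3,2)) = 455/4 ≈ 113.7500.


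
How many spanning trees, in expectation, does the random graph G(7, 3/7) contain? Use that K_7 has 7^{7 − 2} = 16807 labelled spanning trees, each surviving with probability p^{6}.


K_7 has 7^{7 − 2} = 16807 labelled spanning trees.
For each such spanning tree H, let X_H = 1 if all 6 edges of H are present in G. Then P[X_H = 1] = p^{6} = (3/7)^{6} = 729/117649.
Summing the indicators: E[X] = Σ_H E[X_H] = 16807 · p^{6} = 16807 · 729/117649 = 729/7.
Numerically: E[X] ≈ 104.

E[X] = 16807 · (3/7)^{6} = 729/7 ≈ 104.


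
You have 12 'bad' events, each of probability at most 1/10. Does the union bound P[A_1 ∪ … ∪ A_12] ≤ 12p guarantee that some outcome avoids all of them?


Union bound: P[∪_{i=1}^{12} A_i] ≤ Σ_i P[A_i] ≤ 12·p = 12·(1/10) = 6/5.
Numerically: 6/5 ≈ 1.20000.
Is 6/5 < 1? NO.
Since the bound 6/5 is ≥ 1, the union bound is uninformative here; it does NOT by itself certify existence.

12·p = 6/5 ≈ 1.20000; existence NOT certified by the union bound.


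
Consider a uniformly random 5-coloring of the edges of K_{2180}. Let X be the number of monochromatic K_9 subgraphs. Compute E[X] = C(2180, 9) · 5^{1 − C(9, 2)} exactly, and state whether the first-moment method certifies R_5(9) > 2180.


E[X] = C(2180, 9) · 5^{1 − 36} = 3014145651459519573444800 · 5^{−35} = 3014145651459519573444800/2910383045673370361328125.
As a reduced fraction: E[X] = 120565826058380782937792/116415321826934814453125 ≈ 1.0356526.
Is E[X] < 1? NO.
Since E[X] ≥ 1, the first-moment bound is inconclusive at n = 2180; it does NOT by itself certify R_5(9) > 2180.

E[X] = 120565826058380782937792/116415321826934814453125 ≈ 1.0356526; E[X] ≥ 1; first-moment method inconclusive here.


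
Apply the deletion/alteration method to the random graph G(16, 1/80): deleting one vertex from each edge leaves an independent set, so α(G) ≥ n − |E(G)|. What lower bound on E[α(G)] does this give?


E[|E(G)|] = C(16, 2)·p = 120 · (1/80) = 3/2.
E[α(G)] ≥ n − E[|E(G)|] = 16 − 3/2 = 29/2.
Numerically: ≈ 14.50000.
(This is only a lower bound; the true E[α(G)] may be larger.)

E[α(G)] ≥ 29/2 ≈ 14.50000.


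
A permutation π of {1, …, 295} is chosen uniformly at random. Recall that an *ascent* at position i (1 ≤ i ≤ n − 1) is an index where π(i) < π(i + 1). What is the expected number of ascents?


Write X = Σ X_I over i = 1, …, 294, with X_I the indicator of one ascent.
There are 294 indicators.
For each fixed i, the pair (π(i), π(i+1)) is a uniformly random ordered pair of distinct values from {1, …, 295}; by symmetry P[π(i) < π(i+1)] = 1/2.
By linearity: E[X] = 294 · (1/2) = (295 − 1) · (1/2) = 147 ≈ 147.000000.

E[X] = 147 = 147.000000.


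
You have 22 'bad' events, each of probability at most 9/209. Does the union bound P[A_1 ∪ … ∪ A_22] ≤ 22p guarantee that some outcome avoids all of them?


Union bound: P[∪_{i=1}^{22} A_i] ≤ Σ_i P[A_i] ≤ 22·p = 22·(9/209) = 18/19.
Numerically: 18/19 ≈ 0.9474.
Is 18/19 < 1? YES.
Since P[∪ A_i] ≤ 18/19 < 1, the complement has P[∩ A_i^c] ≥ 1 − 18/19 = 1/19 > 0, so some outcome avoids every A_i.

22·p = 18/19 ≈ 0.9474; existence CERTIFIED by the union bound.


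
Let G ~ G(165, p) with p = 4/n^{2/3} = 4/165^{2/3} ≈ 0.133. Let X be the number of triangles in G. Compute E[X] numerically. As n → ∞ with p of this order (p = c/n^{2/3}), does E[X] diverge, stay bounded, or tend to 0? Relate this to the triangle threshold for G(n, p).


Number of potential triangles: C(165, 3) = 735130.
Each occurs with probability p³ ≈ (0.133)³ ≈ 2.35078e-03.
By linearity: E[X] = C(165, 3)·p³ ≈ 735130 · 2.35078e-03 ≈ 1728.129.
Since α = 2/3 < 1, p = c/n^{2/3} ≫ 1/n is above the triangle threshold p ~ 1/n. Asymptotically E[X] ~ (c³/6)·n^{3(1−α)} = (4³/6)·n^{1} → ∞; triangles are abundant w.h.p.

E[X] ≈ 1728.129; in regime p = Θ(1/n^{2/3}) E[X] diverges (above the triangle threshold p ~ 1/n).


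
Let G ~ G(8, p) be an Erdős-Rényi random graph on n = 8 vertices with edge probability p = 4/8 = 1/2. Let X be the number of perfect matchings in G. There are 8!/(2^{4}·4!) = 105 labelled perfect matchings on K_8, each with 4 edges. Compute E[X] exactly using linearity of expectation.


K_8 has 8!/(2^{4}·4!) = 105 labelled perfect matchings.
For each such perfect matching H, let X_H = 1 if all 4 edges of H are present in G. Then P[X_H = 1] = p^{4} = (1/2)^{4} = 1/16.
By linearity: E[X] = Σ_H E[X_H] = 105 · p^{4} = 105 · 1/16 = 105/16.
Numerically: E[X] ≈ 6.5625.

E[X] = 105 · (1/2)^{4} = 105/16 ≈ 6.5625.


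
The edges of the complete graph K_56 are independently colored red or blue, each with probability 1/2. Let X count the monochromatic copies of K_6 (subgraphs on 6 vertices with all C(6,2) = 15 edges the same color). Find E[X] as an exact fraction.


Let X = Σ_S X_S over the C(56, 6) = 32468436 subsets S of size 6, where X_S = 1 if the K_6 on S is monochromatic.
For a fixed S, the K_6 on S has C(6, 2) = 15 edges. P[all 15 edges red] = (1/2)^15, and likewise for blue, so P[monochromatic] = 2·(1/2)^15 = 2^{1 − 15} = 1/16384.
Summing: E[X] = C(56, 6) · 2^{1 − 15} = 32468436 · 1/16384 = 8117109/4096.
Numerically: E[X] ≈ 1981.716064.

E[X] = C(56,6)·2^(1−C(6,2)) = 8117109/4096 ≈ 1981.716064.


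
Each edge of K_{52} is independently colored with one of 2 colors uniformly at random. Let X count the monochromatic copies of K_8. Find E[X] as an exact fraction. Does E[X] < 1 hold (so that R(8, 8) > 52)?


E[X] = C(52, 8) · 2^{1 − 28} = 752538150 · 2^{−27} = 752538150/134217728.
As a reduced fraction: E[X] = 376269075/67108864 ≈ 5.6068.
Is E[X] < 1? NO.
Since E[X] ≥ 1, the first-moment bound is inconclusive at n = 52; it does NOT by itself certify R(8, 8) > 52.

E[X] = 376269075/67108864 ≈ 5.6068; E[X] ≥ 1; first-moment method inconclusive here.


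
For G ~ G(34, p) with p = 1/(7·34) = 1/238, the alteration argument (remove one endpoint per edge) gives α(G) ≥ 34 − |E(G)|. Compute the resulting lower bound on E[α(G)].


E[|E(G)|] = C(34, 2)·p = 561 · (1/238) = 33/14.
E[α(G)] ≥ n − E[|E(G)|] = 34 − 33/14 = 443/14.
Numerically: ≈ 31.643.
(This is only a lower bound; the true E[α(G)] may be larger.)

E[α(G)] ≥ 443/14 ≈ 31.643.


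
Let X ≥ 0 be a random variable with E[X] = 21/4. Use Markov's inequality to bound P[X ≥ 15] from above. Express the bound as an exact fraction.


μ = E[X] = 21/4, a = 15.
Markov: P[X ≥ 15] ≤ μ/a = (21/4)/15 = 7/20.
Numerically: ≈ 0.35000.
(Since a = 15 > μ = 5.25000, the bound 7/20 is < 1 and informative.)

P[X ≥ 15] ≤ 7/20 ≈ 0.35000.


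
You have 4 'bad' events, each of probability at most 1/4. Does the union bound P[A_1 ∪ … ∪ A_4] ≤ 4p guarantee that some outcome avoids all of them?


Union bound: P[∪_{i=1}^{4} A_i] ≤ Σ_i P[A_i] ≤ 4·p = 4·(1/4) = 1.
Numerically: 1 ≈ 1.000000.
Is 1 < 1? NO.
Since the bound 1 is ≥ 1, the union bound is uninformative here; it does NOT by itself certify existence.

4·p = 1 ≈ 1.000000; existence NOT certified by the union bound.


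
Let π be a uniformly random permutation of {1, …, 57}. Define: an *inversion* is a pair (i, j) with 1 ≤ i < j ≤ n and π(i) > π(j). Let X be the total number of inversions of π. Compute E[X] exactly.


Write X = Σ X_I over the C(57, 2) = 1596 pairs i < j, with X_I the indicator of one inversion.
There are 1596 indicators.
For each fixed pair i < j, the values π(i) and π(j) are two distinct elements of {1, …, 57} in uniformly random order; by symmetry P[π(i) > π(j)] = 1/2.
By linearity: E[X] = 1596 · (1/2) = C(57, 2) · (1/2) = 1596/2 = 798 ≈ 798.000.

E[X] = 798 = 798.000.


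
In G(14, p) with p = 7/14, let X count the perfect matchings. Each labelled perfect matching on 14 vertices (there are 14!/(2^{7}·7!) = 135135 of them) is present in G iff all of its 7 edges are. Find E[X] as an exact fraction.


K_14 has 14!/(2^{7}·7!) = 135135 labelled perfect matchings.
For each such perfect matching H, let X_H = 1 if all 7 edges of H are present in G. Then P[X_H = 1] = p^{7} = (1/2)^{7} = 1/128.
Summing the indicators: E[X] = Σ_H E[X_H] = 135135 · p^{7} = 135135 · 1/128 = 135135/128.
Numerically: E[X] ≈ 1055.7.

E[X] = 135135 · (1/2)^{7} = 135135/128 ≈ 1055.7.


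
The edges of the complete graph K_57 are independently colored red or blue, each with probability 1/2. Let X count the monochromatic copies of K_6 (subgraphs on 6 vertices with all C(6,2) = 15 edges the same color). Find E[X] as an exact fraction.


Let X = Σ_S X_S over the C(57, 6) = 36288252 subsets S of size 6, where X_S = 1 if the K_6 on S is monochromatic.
For a fixed S, the K_6 on S has C(6, 2) = 15 edges. P[all 15 edges red] = (1/2)^15, and likewise for blue, so P[monochromatic] = 2·(1/2)^15 = 2^{1 − 15} = 1/16384.
Summing: E[X] = C(57, 6) · 2^{1 − 15} = 36288252 · 1/16384 = 9072063/4096.
Numerically: E[X] ≈ 2214.859131.

E[X] = C(57,6)·2^(1−C(6,2)) = 9072063/4096 ≈ 2214.859131.


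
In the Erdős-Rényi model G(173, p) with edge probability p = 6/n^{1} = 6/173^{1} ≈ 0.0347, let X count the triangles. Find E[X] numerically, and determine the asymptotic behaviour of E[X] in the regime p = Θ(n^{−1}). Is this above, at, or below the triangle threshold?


Number of potential triangles: C(173, 3) = 848046.
Each occurs with probability p³ ≈ (0.0347)³ ≈ 4.17172e-05.
By linearity: E[X] = C(173, 3)·p³ ≈ 848046 · 4.17172e-05 ≈ 35.378.
Here α = 1, so p = 6/n is exactly at the triangle threshold p ~ 1/n. Asymptotically E[X] → c³/6 = 6³/6 = 36 ≈ 36.000, a bounded constant. In this regime the triangle count is asymptotically Poisson(c³/6).

E[X] ≈ 35.378; in regime p = Θ(1/n^{1}) E[X] stays bounded (at the triangle threshold p ~ 1/n).


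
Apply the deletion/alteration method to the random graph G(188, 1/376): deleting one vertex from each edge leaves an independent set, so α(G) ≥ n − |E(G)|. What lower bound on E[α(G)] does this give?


E[|E(G)|] = C(188, 2)·p = 17578 · (1/376) = 187/4.
E[α(G)] ≥ n − E[|E(G)|] = 188 − 187/4 = 565/4.
Numerically: ≈ 141.250.
(This is only a lower bound; the true E[α(G)] may be larger.)

E[α(G)] ≥ 565/4 ≈ 141.250.


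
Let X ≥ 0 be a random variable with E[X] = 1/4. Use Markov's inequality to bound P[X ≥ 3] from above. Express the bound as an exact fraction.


μ = E[X] = 1/4, a = 3.
Markov: P[X ≥ 3] ≤ μ/a = (1/4)/3 = 1/12.
Numerically: ≈ 0.08333.
(Since a = 3 > μ = 0.25000, the bound 1/12 is < 1 and informative.)

P[X ≥ 3] ≤ 1/12 ≈ 0.08333.


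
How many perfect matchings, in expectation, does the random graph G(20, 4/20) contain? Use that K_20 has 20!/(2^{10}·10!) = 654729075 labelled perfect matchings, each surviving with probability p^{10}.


K_20 has 20!/(2^{10}·10!) = 654729075 labelled perfect matchings.
For each such perfect matching H, let X_H = 1 if all 10 edges of H are present in G. Then P[X_H = 1] = p^{10} = (1/5)^{10} = 1/9765625.
Summing the indicators: E[X] = Σ_H E[X_H] = 654729075 · p^{10} = 654729075 · 1/9765625 = 26189163/390625.
Numerically: E[X] ≈ 67.

E[X] = 654729075 · (1/5)^{10} = 26189163/390625 ≈ 67.


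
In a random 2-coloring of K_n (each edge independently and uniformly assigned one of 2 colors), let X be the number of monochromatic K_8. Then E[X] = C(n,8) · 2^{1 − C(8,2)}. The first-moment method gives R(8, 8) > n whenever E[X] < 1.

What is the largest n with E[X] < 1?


We need C(n, 8) · 2^{1 − 28} < 1, i.e. C(n, 8) < 2^{28 − 1} = 134217728.
Check values of n near the boundary:
  n = 39: C(39, 8) = 61523748; 61523748 < 134217728? YES
  n = 40: C(40, 8) = 76904685; 76904685 < 134217728? YES
  n = 41: C(41, 8) = 95548245; 95548245 < 134217728? YES
  n = 42: C(42, 8) = 118030185; 118030185 < 134217728? YES
  n = 43: C(43, 8) = 145008513; 145008513 < 134217728? NO
  n = 44: C(44, 8) = 177232627; 177232627 < 134217728? NO
  n = 45: C(45, 8) = 215553195; 215553195 < 134217728? NO
The largest n with C(n, 8) < 134217728 is n = 42 (where E[X] = 118030185/134217728 ≈ 0.87939). Hence R(8, 8) > 42, i.e. R(8, 8) ≥ 43.

Largest n = 42; hence R(8, 8) > 42.


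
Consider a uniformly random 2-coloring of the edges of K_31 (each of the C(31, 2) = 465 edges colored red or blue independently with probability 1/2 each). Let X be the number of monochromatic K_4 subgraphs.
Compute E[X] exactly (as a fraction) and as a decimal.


Let X = Σ_S X_S over the C(31, 4) = 31465 subsets S of size 4, where X_S = 1 if the K_4 on S is monochromatic.
For a fixed S, the K_4 on S has C(4, 2) = 6 edges. P[all 6 edges red] = (1/2)^6, and likewise for blue, so P[monochromatic] = 2·(1/2)^6 = 2^{1 − 6} = 1/32.
By linearity of expectation: E[X] = C(31, 4) · 2^{1 − 6} = 31465 · 1/32 = 31465/32.
Numerically: E[X] ≈ 983.28125.

E[X] = C(31,4)·2^(1−C(4,2)) = 31465/32 ≈ 983.28125.


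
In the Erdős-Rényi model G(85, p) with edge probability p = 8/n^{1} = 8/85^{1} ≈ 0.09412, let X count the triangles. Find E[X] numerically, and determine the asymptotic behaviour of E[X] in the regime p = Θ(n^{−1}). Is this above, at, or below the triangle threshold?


Number of potential triangles: C(85, 3) = 98770.
Each occurs with probability p³ ≈ (0.09412)³ ≈ 8.337065e-04.
By linearity: E[X] = C(85, 3)·p³ ≈ 98770 · 8.337065e-04 ≈ 82.3452.
Here α = 1, so p = 8/n is exactly at the triangle threshold p ~ 1/n. Asymptotically E[X] → c³/6 = 8³/6 = 256/3 ≈ 85.3333, a bounded constant. In this regime the triangle count is asymptotically Poisson(c³/6).

E[X] ≈ 82.3452; in regime p = Θ(1/n^{1}) E[X] stays bounded (at the triangle threshold p ~ 1/n).
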